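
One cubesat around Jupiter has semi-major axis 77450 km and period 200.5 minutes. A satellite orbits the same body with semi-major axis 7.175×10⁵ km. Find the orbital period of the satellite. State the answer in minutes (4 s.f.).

Kepler's third law: T² ∝ a³, so T₂ = T₁ (a₂/a₁)^(3/2).
a₂/a₁ = 9.264, (a₂/a₁)^(3/2) = 28.20.
T₂ = 200.5 × 28.20 = 5653 minutes.

T₂ ≈ 5653 minutes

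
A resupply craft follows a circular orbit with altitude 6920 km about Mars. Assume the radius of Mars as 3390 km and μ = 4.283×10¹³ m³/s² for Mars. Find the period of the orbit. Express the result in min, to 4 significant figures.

T ≈ 529.7 min

r = 3390 + 6920 = 10310 km = 1.0310×10⁷ m.
Kepler's third law: T = 2π√(r³/μ) = 2π√((1.031×10⁷)³ / 4.283×10¹³).
r³/μ = 2.559×10⁷ s², so T = 2π × 5.058×10³ = 3.178×10⁴ s.
Converting: 3.178×10⁴ s ÷ 60.00 = 529.7 min.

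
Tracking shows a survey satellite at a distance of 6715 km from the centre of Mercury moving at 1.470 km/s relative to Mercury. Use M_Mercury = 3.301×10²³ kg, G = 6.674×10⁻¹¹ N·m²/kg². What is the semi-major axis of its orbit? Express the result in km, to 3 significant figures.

a ≈ 5010 km

μ = GM = 6.674×10⁻¹¹ × 3.301×10²³ = 2.203×10¹³ m³/s².
r = 6.715×10⁶ m.
Vis-viva rearranged: 1/a = 2/r − v²/μ = 2.978×10⁻⁷ − 9.809×10⁻⁸ = 1.998×10⁻⁷ m⁻¹.
a = 5.006×10⁶ m = 5006.1 km.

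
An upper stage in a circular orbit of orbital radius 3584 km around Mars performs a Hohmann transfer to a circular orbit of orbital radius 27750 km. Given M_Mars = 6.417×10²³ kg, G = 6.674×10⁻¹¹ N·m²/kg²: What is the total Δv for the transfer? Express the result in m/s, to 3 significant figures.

Δv_total ≈ 1790 m/s

μ = GM = 6.674×10⁻¹¹ × 6.417×10²³ = 4.283×10¹³ m³/s².
r₁ = 3584 km = 3.584×10⁶ m.
r₂ = 27750 km = 2.775×10⁷ m.
Transfer ellipse a_t = (r₁ + r₂)/2 = 1.567×10⁷ m.
At r₁: circular v_c1 = √(μ/r₁) = 3457 m/s; transfer-periapsis v_p = √[μ(2/r₁ − 1/a_t)] = 4601 m/s.
Δv₁ = v_p − v_c1 = 1144 m/s.
At r₂: circular v_c2 = √(μ/r₂) = 1242 m/s; transfer-apoapsis v_a = √[μ(2/r₂ − 1/a_t)] = 594.2 m/s.
Δv₂ = v_c2 − v_a = 648.1 m/s.
Total Δv = Δv₁ + Δv₂ = 1792 m/s.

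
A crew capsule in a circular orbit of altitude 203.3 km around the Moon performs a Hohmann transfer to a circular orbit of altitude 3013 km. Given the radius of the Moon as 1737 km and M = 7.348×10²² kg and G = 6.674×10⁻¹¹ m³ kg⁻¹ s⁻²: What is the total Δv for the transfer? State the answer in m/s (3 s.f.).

Δv_total ≈ 547 m/s

μ = GM = 6.674×10⁻¹¹ × 7.348×10²² = 4.904×10¹² m³/s².
r₁ = 1737 + 203.3 = 1940.3 km = 1.9403×10⁶ m.
r₂ = 1737 + 3013 = 4750.0 km = 4.7500×10⁶ m.
Transfer ellipse a_t = (r₁ + r₂)/2 = 3.345×10⁶ m.
At r₁: circular v_c1 = √(μ/r₁) = 1590 m/s; transfer-perilune v_p = √[μ(2/r₁ − 1/a_t)] = 1894 m/s.
Δv₁ = v_p − v_c1 = 304.6 m/s.
At r₂: circular v_c2 = √(μ/r₂) = 1016 m/s; transfer-apolune v_a = √[μ(2/r₂ − 1/a_t)] = 773.9 m/s.
Δv₂ = v_c2 − v_a = 242.2 m/s.
Total Δv = Δv₁ + Δv₂ = 546.9 m/s.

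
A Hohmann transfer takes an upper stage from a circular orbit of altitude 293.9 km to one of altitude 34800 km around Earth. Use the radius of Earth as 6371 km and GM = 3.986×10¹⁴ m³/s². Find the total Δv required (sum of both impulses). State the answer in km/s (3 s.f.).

r₁ = 6371 + 293.9 = 6664.9 km = 6.6649×10⁶ m.
r₂ = 6371 + 34800 = 41171 km = 4.1171×10⁷ m.
Transfer ellipse a_t = (r₁ + r₂)/2 = 2.392×10⁷ m.
At r₁: circular v_c1 = √(μ/r₁) = 7733 m/s; transfer-perigee v_p = √[μ(2/r₁ − 1/a_t)] = 10150 m/s.
Δv₁ = v_p − v_c1 = 2413 m/s.
At r₂: circular v_c2 = √(μ/r₂) = 3112 m/s; transfer-apogee v_a = √[μ(2/r₂ − 1/a_t)] = 1643 m/s.
Δv₂ = v_c2 − v_a = 1469 m/s.
Total Δv = Δv₁ + Δv₂ = 3882 m/s = 3.882 km/s.

Δv_total ≈ 3.88 km/s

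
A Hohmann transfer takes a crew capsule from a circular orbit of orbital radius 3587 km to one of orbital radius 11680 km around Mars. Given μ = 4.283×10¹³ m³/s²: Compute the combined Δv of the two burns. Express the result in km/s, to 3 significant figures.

r₁ = 3587 km = 3.587×10⁶ m.
r₂ = 11680 km = 1.168×10⁷ m.
Transfer ellipse a_t = (r₁ + r₂)/2 = 7.634×10⁶ m.
At r₁: circular v_c1 = √(μ/r₁) = 3455 m/s; transfer-periapsis v_p = √[μ(2/r₁ − 1/a_t)] = 4274 m/s.
Δv₁ = v_p − v_c1 = 818.8 m/s.
At r₂: circular v_c2 = √(μ/r₂) = 1915 m/s; transfer-apoapsis v_a = √[μ(2/r₂ − 1/a_t)] = 1313 m/s.
Δv₂ = v_c2 − v_a = 602.3 m/s.
Total Δv = Δv₁ + Δv₂ = 1421 m/s = 1.421 km/s.

Δv_total ≈ 1.42 km/s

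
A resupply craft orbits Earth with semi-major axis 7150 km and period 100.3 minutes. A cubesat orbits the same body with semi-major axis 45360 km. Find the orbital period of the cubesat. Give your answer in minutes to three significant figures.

Kepler's third law: T² ∝ a³, so T₂ = T₁ (a₂/a₁)^(3/2).
a₂/a₁ = 6.344, (a₂/a₁)^(3/2) = 15.98.
T₂ = 100.3 × 15.98 = 1603 minutes.

T₂ ≈ 1600 minutes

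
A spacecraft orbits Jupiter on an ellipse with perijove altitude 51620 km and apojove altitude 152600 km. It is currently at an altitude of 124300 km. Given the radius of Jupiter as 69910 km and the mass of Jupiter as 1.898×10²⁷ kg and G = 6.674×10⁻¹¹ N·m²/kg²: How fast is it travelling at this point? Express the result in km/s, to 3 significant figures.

μ = GM = 6.674×10⁻¹¹ × 1.898×10²⁷ = 1.267×10¹⁷ m³/s².
r_p = 69910 + 51620 = 121530 km = 1.2153×10⁸ m.
r_a = 69910 + 152600 = 222510 km = 2.2251×10⁸ m.
r = 69910 + 124300 = 1.9421×10⁵ km = 1.942×10⁸ m.
Semi-major axis a = (r_p + r_a)/2 = 1.7202×10⁵ km = 1.720×10⁸ m.
Vis-viva: v² = μ(2/r − 1/a) = 1.267×10¹⁷ × (1.030×10⁻⁸ − 5.813×10⁻⁹) = 5.681×10⁸ m²/s².
v = 23840 m/s = 23.84 km/s.

v ≈ 23.8 km/s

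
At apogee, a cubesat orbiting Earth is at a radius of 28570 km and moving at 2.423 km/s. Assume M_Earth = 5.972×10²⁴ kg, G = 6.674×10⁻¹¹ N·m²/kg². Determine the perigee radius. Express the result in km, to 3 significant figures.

μ = GM = 6.674×10⁻¹¹ × 5.972×10²⁴ = 3.986×10¹⁴ m³/s².
r_a = 2.857×10⁷ m.
Specific energy ε = v²/2 − μ/r = -1.102×10⁷ J/kg, so a = −μ/(2ε) = 1.809×10⁷ m.
The apsides satisfy r_p + r_a = 2a, so the perigee radius is 2a − r_a = 7.614×10⁶ m = 7613.7 km.

perigee radius ≈ 7610 km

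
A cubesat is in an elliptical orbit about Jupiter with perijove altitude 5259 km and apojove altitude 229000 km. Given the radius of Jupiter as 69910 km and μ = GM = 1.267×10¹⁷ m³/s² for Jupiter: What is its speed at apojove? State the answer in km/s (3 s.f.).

v ≈ 13.1 km/s

r_p = 69910 + 5259 = 75169 km = 7.5169×10⁷ m.
r_a = 69910 + 229000 = 298910 km = 2.9891×10⁸ m.
Semi-major axis a = (r_p + r_a)/2 = 1.8704×10⁵ km = 1.870×10⁸ m.
Vis-viva: v² = μ(2/r − 1/a) = 1.267×10¹⁷ × (6.691×10⁻⁹ − 5.346×10⁻⁹) = 1.703×10⁸ m²/s².
v = 13050 m/s = 13.05 km/s.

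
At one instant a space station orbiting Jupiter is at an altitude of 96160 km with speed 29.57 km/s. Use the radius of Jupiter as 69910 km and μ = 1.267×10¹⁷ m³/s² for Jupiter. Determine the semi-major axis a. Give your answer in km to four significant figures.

a ≈ 1.945×10⁵ km

r = 69910 + 96160 = 1.6607×10⁵ km = 1.661×10⁸ m.
Specific orbital energy ε = v²/2 − μ/r = (29570)²/2 − 1.267×10¹⁷/1.661×10⁸ = -3.257×10⁸ J/kg.
Since ε = −μ/(2a), a = −μ/(2ε) = 1.945×10⁸ m = 1.9448×10⁵ km.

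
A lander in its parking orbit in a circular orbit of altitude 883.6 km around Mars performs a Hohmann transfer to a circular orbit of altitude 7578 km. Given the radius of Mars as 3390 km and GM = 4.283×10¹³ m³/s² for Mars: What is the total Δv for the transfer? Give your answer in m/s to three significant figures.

Δv_total ≈ 1130 m/s

r₁ = 3390 + 883.6 = 4273.6 km = 4.2736×10⁶ m.
r₂ = 3390 + 7578 = 10968 km = 1.0968×10⁷ m.
Transfer ellipse a_t = (r₁ + r₂)/2 = 7.621×10⁶ m.
At r₁: circular v_c1 = √(μ/r₁) = 3166 m/s; transfer-periapsis v_p = √[μ(2/r₁ − 1/a_t)] = 3798 m/s.
Δv₁ = v_p − v_c1 = 632.1 m/s.
At r₂: circular v_c2 = √(μ/r₂) = 1976 m/s; transfer-apoapsis v_a = √[μ(2/r₂ − 1/a_t)] = 1480 m/s.
Δv₂ = v_c2 − v_a = 496.3 m/s.
Total Δv = Δv₁ + Δv₂ = 1128 m/s.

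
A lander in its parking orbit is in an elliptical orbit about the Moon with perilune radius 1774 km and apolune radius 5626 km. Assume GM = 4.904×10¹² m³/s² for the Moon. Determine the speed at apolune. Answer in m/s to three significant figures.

Semi-major axis a = (r_p + r_a)/2 = 3700.0 km = 3.700×10⁶ m.
Vis-viva: v² = μ(2/r − 1/a) = 4.904×10¹² × (3.555×10⁻⁷ − 2.703×10⁻⁷) = 4.179×10⁵ m²/s².
v = 646.5 m/s.

v ≈ 646 m/s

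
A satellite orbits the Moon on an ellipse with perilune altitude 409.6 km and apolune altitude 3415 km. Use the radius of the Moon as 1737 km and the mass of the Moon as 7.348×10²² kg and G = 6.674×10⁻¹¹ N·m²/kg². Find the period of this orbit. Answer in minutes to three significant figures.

T ≈ 330 minutes

μ = GM = 6.674×10⁻¹¹ × 7.348×10²² = 4.904×10¹² m³/s².
r_p = 1737 + 409.6 = 2146.6 km = 2.1466×10⁶ m.
r_a = 1737 + 3415 = 5152.0 km = 5.1520×10⁶ m.
Semi-major axis a = (r_p + r_a)/2 = (2146.6 + 5152.0)/2 = 3649.3 km = 3.649×10⁶ m.
By Kepler's third law T = 2π√(a³/μ) = 2π × 3.148×10³ = 1.978×10⁴ s.
= 329.7 minutes.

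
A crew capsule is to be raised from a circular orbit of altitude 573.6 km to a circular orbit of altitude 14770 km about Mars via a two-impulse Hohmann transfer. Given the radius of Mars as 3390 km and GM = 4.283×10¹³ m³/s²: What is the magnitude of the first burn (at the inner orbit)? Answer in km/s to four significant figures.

Δv ≈ 0.9246 km/s

r₁ = 3390 + 573.6 = 3963.6 km = 3.9636×10⁶ m.
r₂ = 3390 + 14770 = 18160 km = 1.8160×10⁷ m.
Transfer ellipse a_t = (r₁ + r₂)/2 = 1.106×10⁷ m.
At r₁: circular v_c1 = √(μ/r₁) = 3287 m/s; transfer-periapsis v_p = √[μ(2/r₁ − 1/a_t)] = 4212 m/s.
Δv₁ = v_p − v_c1 = 924.6 m/s.
= 0.9246 km/s.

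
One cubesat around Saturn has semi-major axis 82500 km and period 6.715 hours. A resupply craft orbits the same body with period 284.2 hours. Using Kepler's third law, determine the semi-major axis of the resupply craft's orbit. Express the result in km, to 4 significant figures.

Kepler's third law: a³ ∝ T², so a₂ = a₁ (T₂/T₁)^(2/3).
T₂/T₁ = 42.32, (T₂/T₁)^(2/3) = 12.14.
a₂ = 82500 × 12.14 = 1.002×10⁶ km.

a₂ ≈ 1.002×10⁶ km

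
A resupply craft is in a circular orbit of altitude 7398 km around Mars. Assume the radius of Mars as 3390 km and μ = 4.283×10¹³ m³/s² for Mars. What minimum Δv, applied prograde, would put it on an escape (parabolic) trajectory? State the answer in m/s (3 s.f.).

Δv ≈ 825 m/s

r = 3390 + 7398 = 10788 km = 1.0788×10⁷ m.
Circular speed v_c = √(μ/r) = 1993 m/s.
Escape speed v_esc = √(2μ/r) = √2 × v_c = 2818 m/s.
Δv = v_esc − v_c = 825.3 m/s.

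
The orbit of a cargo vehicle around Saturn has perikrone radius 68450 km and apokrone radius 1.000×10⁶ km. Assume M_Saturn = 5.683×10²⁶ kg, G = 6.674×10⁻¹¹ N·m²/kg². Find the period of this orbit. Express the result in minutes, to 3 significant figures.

T ≈ 6640 minutes

μ = GM = 6.674×10⁻¹¹ × 5.683×10²⁶ = 3.793×10¹⁶ m³/s².
Semi-major axis a = (r_p + r_a)/2 = (68450 + 1.0000×10⁶)/2 = 5.3422×10⁵ km = 5.342×10⁸ m.
By Kepler's third law T = 2π√(a³/μ) = 2π × 6.340×10⁴ = 3.984×10⁵ s.
= 6639 minutes.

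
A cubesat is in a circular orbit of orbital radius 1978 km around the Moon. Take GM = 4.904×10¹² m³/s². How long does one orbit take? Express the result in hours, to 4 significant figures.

r = 1978 km = 1.978×10⁶ m.
Kepler's third law: T = 2π√(r³/μ) = 2π√((1.978×10⁶)³ / 4.904×10¹²).
r³/μ = 1.578×10⁶ s², so T = 2π × 1.256×10³ = 7.893×10³ s.
Converting: 7.893×10³ s ÷ 3600 = 2.193 hours.

T ≈ 2.193 hours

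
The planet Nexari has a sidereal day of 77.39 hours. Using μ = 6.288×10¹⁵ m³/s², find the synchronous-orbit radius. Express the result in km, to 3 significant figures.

T = 77.39 hours = 2.786×10⁵ s.
A synchronous orbit has period T, so by Kepler's third law a = (μT²/4π²)^(1/3).
μT²/4π² = 6.288×10¹⁵ × (2.786×10⁵)² / 39.48 = 1.236×10²⁵ m³.
a = 2.312×10⁸ m = 2.3123×10⁵ km.

r_sync ≈ 2.31×10⁵ km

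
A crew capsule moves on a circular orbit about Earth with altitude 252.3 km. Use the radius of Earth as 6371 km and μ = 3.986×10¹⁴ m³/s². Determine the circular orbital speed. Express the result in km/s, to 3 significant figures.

r = 6371 + 252.3 = 6623.3 km = 6.6233×10⁶ m.
For a circular orbit v = √(μ/r) = √(3.986×10¹⁴ / 6.623×10⁶) = √(6.018×10⁷) = 7758 m/s.
That is 7.758 km/s.

v ≈ 7.76 km/s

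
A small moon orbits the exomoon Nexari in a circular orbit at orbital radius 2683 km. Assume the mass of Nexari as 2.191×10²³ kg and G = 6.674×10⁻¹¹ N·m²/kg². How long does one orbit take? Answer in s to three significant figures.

μ = GM = 6.674×10⁻¹¹ × 2.191×10²³ = 1.462×10¹³ m³/s².
r = 2683 km = 2.683×10⁶ m.
Kepler's third law: T = 2π√(r³/μ) = 2π√((2.683×10⁶)³ / 1.462×10¹³).
r³/μ = 1.321×10⁶ s², so T = 2π × 1.149×10³ = 7.221×10³ s.

T ≈ 7220 s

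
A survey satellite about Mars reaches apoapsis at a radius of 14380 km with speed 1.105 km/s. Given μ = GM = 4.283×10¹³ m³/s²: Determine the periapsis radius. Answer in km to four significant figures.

r_a = 1.438×10⁷ m.
Specific energy ε = v²/2 − μ/r = -2.368×10⁶ J/kg, so a = −μ/(2ε) = 9.044×10⁶ m.
The apsides satisfy r_p + r_a = 2a, so the periapsis radius is 2a − r_a = 3.708×10⁶ m = 3707.5 km.

periapsis radius ≈ 3708 km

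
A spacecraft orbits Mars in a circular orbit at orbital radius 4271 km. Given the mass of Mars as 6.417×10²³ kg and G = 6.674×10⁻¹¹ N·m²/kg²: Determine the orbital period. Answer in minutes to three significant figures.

T ≈ 141 minutes

μ = GM = 6.674×10⁻¹¹ × 6.417×10²³ = 4.283×10¹³ m³/s².
r = 4271 km = 4.271×10⁶ m.
Kepler's third law: T = 2π√(r³/μ) = 2π√((4.271×10⁶)³ / 4.283×10¹³).
r³/μ = 1.819×10⁶ s², so T = 2π × 1.349×10³ = 8.475×10³ s.
Converting: 8.475×10³ s ÷ 60.00 = 141.2 minutes.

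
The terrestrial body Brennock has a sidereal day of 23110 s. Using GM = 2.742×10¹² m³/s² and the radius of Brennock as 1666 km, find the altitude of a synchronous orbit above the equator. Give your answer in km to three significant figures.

A synchronous orbit has period T, so by Kepler's third law a = (μT²/4π²)^(1/3).
μT²/4π² = 2.742×10¹² × (2.311×10⁴)² / 39.48 = 3.709×10¹⁹ m³.
a = 3.335×10⁶ m = 3335.1 km.
Altitude h = a − R = 3335.1 − 1666 = 1669.1 km.

h_sync ≈ 1670 km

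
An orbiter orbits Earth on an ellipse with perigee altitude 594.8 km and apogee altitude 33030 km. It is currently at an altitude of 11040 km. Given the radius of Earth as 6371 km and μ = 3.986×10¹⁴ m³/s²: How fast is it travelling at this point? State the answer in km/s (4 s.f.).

v ≈ 5.347 km/s

r_p = 6371 + 594.8 = 6965.8 km = 6.9658×10⁶ m.
r_a = 6371 + 33030 = 39401 km = 3.9401×10⁷ m.
r = 6371 + 11040 = 17411 km = 1.741×10⁷ m.
Semi-major axis a = (r_p + r_a)/2 = 23183 km = 2.318×10⁷ m.
Vis-viva: v² = μ(2/r − 1/a) = 3.986×10¹⁴ × (1.149×10⁻⁷ − 4.313×10⁻⁸) = 2.859×10⁷ m²/s².
v = 5347 m/s = 5.347 km/s.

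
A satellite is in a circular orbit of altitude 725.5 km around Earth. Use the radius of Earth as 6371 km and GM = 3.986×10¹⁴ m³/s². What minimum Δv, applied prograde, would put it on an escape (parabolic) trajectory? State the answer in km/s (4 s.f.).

Δv ≈ 3.104 km/s

r = 6371 + 725.5 = 7096.5 km = 7.0965×10⁶ m.
Circular speed v_c = √(μ/r) = 7495 m/s.
Escape speed v_esc = √(2μ/r) = √2 × v_c = 10600 m/s.
Δv = v_esc − v_c = 3104 m/s = 3.104 km/s.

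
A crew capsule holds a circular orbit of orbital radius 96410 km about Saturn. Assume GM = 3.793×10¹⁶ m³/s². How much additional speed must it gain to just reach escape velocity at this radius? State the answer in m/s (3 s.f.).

Δv ≈ 8220 m/s

r = 96410 km = 9.641×10⁷ m.
Circular speed v_c = √(μ/r) = 19830 m/s.
Escape speed v_esc = √(2μ/r) = √2 × v_c = 28050 m/s.
Δv = v_esc − v_c = 8216 m/s.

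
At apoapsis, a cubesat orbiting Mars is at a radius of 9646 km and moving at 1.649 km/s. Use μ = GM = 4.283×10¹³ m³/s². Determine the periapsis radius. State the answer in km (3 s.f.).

r_a = 9.646×10⁶ m.
Specific energy ε = v²/2 − μ/r = -3.081×10⁶ J/kg, so a = −μ/(2ε) = 6.952×10⁶ m.
The apsides satisfy r_p + r_a = 2a, so the periapsis radius is 2a − r_a = 4.257×10⁶ m = 4257.2 km.

periapsis radius ≈ 4260 km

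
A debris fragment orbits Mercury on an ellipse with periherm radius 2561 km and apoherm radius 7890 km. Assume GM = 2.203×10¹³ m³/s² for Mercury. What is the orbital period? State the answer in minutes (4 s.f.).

Semi-major axis a = (r_p + r_a)/2 = (2561.0 + 7890.0)/2 = 5225.5 km = 5.226×10⁶ m.
By Kepler's third law T = 2π√(a³/μ) = 2π × 2.545×10³ = 1.599×10⁴ s.
= 266.5 minutes.

T ≈ 266.5 minutes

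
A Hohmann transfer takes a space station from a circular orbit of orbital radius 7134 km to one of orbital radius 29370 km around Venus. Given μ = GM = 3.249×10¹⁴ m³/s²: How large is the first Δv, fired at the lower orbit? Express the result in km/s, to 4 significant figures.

r₁ = 7134 km = 7.134×10⁶ m.
r₂ = 29370 km = 2.937×10⁷ m.
Transfer ellipse a_t = (r₁ + r₂)/2 = 1.825×10⁷ m.
At r₁: circular v_c1 = √(μ/r₁) = 6749 m/s; transfer-periapsis v_p = √[μ(2/r₁ − 1/a_t)] = 8561 m/s.
Δv₁ = v_p − v_c1 = 1812 m/s.
= 1.812 km/s.

Δv ≈ 1.812 km/s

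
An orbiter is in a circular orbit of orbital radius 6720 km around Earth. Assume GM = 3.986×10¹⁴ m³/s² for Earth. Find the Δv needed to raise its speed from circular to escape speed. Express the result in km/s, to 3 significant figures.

r = 6720 km = 6.720×10⁶ m.
Circular speed v_c = √(μ/r) = 7702 m/s.
Escape speed v_esc = √(2μ/r) = √2 × v_c = 10890 m/s.
Δv = v_esc − v_c = 3190 m/s = 3.190 km/s.

Δv ≈ 3.19 km/s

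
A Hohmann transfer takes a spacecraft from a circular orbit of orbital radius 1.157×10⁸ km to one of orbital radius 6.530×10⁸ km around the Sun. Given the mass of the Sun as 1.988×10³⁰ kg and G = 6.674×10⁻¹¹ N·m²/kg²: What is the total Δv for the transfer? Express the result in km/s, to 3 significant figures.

μ = GM = 6.674×10⁻¹¹ × 1.988×10³⁰ = 1.327×10²⁰ m³/s².
r₁ = 1.157×10⁸ km = 1.157×10¹¹ m.
r₂ = 6.530×10⁸ km = 6.530×10¹¹ m.
Transfer ellipse a_t = (r₁ + r₂)/2 = 3.844×10¹¹ m.
At r₁: circular v_c1 = √(μ/r₁) = 33860 m/s; transfer-perihelion v_p = √[μ(2/r₁ − 1/a_t)] = 44140 m/s.
Δv₁ = v_p − v_c1 = 10280 m/s.
At r₂: circular v_c2 = √(μ/r₂) = 14250 m/s; transfer-aphelion v_a = √[μ(2/r₂ − 1/a_t)] = 7821 m/s.
Δv₂ = v_c2 − v_a = 6434 m/s.
Total Δv = Δv₁ + Δv₂ = 16710 m/s = 16.71 km/s.

Δv_total ≈ 16.7 km/s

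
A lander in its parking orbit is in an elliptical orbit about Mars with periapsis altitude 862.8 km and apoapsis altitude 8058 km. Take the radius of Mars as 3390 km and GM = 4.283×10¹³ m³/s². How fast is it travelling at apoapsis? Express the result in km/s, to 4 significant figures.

r_p = 3390 + 862.8 = 4252.8 km = 4.2528×10⁶ m.
r_a = 3390 + 8058 = 11448 km = 1.1448×10⁷ m.
Semi-major axis a = (r_p + r_a)/2 = 7850.4 km = 7.850×10⁶ m.
Vis-viva: v² = μ(2/r − 1/a) = 4.283×10¹³ × (1.747×10⁻⁷ − 1.274×10⁻⁷) = 2.027×10⁶ m²/s².
v = 1424 m/s = 1.424 km/s.

v ≈ 1.424 km/s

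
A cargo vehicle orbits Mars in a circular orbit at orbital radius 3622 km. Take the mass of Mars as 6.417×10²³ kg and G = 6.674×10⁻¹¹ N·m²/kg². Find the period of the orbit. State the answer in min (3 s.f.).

T ≈ 110 min

μ = GM = 6.674×10⁻¹¹ × 6.417×10²³ = 4.283×10¹³ m³/s².
r = 3622 km = 3.622×10⁶ m.
Kepler's third law: T = 2π√(r³/μ) = 2π√((3.622×10⁶)³ / 4.283×10¹³).
r³/μ = 1.109×10⁶ s², so T = 2π × 1.053×10³ = 6.618×10³ s.
Converting: 6.618×10³ s ÷ 60.00 = 110.3 min.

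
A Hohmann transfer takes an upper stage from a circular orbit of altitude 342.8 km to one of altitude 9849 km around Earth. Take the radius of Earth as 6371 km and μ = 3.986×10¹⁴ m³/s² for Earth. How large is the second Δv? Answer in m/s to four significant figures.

Δv ≈ 1164 m/s

r₁ = 6371 + 342.8 = 6713.8 km = 6.7138×10⁶ m.
r₂ = 6371 + 9849 = 16220 km = 1.6220×10⁷ m.
Transfer ellipse a_t = (r₁ + r₂)/2 = 1.147×10⁷ m.
At r₁: circular v_c1 = √(μ/r₁) = 7705 m/s; transfer-perigee v_p = √[μ(2/r₁ − 1/a_t)] = 9164 m/s.
At r₂: circular v_c2 = √(μ/r₂) = 4957 m/s; transfer-apogee v_a = √[μ(2/r₂ − 1/a_t)] = 3793 m/s.
Δv₂ = v_c2 − v_a = 1164 m/s.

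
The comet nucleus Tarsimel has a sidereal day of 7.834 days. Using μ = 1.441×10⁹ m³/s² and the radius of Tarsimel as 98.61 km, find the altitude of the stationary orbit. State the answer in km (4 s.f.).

h_sync ≈ 2459 km

T = 7.834 days = 6.769×10⁵ s.
A synchronous orbit has period T, so by Kepler's third law a = (μT²/4π²)^(1/3).
μT²/4π² = 1.441×10⁹ × (6.769×10⁵)² / 39.48 = 1.672×10¹⁹ m³.
a = 2.557×10⁶ m = 2557.2 km.
Altitude h = a − R = 2557.2 − 98.61 = 2458.6 km.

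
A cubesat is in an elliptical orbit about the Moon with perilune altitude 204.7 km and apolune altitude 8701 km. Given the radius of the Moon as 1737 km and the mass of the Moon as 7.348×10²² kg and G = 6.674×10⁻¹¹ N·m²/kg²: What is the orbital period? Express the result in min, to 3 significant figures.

μ = GM = 6.674×10⁻¹¹ × 7.348×10²² = 4.904×10¹² m³/s².
r_p = 1737 + 204.7 = 1941.7 km = 1.9417×10⁶ m.
r_a = 1737 + 8701 = 10438 km = 1.0438×10⁷ m.
Semi-major axis a = (r_p + r_a)/2 = (1941.7 + 10438)/2 = 6189.9 km = 6.190×10⁶ m.
By Kepler's third law T = 2π√(a³/μ) = 2π × 6.954×10³ = 4.369×10⁴ s.
= 728.2 min.

T ≈ 728 min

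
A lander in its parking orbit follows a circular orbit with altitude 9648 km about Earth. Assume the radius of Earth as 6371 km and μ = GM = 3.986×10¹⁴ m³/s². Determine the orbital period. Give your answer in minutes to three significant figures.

r = 6371 + 9648 = 16019 km = 1.6019×10⁷ m.
Kepler's third law: T = 2π√(r³/μ) = 2π√((1.602×10⁷)³ / 3.986×10¹⁴).
r³/μ = 1.031×10⁷ s², so T = 2π × 3.211×10³ = 2.018×10⁴ s.
Converting: 2.018×10⁴ s ÷ 60.00 = 336.3 minutes.

T ≈ 336 minutes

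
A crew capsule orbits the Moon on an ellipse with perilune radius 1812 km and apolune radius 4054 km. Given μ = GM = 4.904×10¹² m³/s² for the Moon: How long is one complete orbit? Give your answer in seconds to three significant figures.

Semi-major axis a = (r_p + r_a)/2 = (1812.0 + 4054.0)/2 = 2933.0 km = 2.933×10⁶ m.
By Kepler's third law T = 2π√(a³/μ) = 2π × 2.268×10³ = 1.425×10⁴ s.

T ≈ 14300 seconds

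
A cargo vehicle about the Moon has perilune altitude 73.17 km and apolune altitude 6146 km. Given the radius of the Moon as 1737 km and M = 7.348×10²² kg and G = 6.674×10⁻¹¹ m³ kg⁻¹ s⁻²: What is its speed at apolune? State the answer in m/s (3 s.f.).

v ≈ 482 m/s

μ = GM = 6.674×10⁻¹¹ × 7.348×10²² = 4.904×10¹² m³/s².
r_p = 1737 + 73.17 = 1810.2 km = 1.8102×10⁶ m.
r_a = 1737 + 6146 = 7883.0 km = 7.8830×10⁶ m.
Semi-major axis a = (r_p + r_a)/2 = 4846.6 km = 4.847×10⁶ m.
Vis-viva: v² = μ(2/r − 1/a) = 4.904×10¹² × (2.537×10⁻⁷ − 2.063×10⁻⁷) = 2.324×10⁵ m²/s².
v = 482.0 m/s.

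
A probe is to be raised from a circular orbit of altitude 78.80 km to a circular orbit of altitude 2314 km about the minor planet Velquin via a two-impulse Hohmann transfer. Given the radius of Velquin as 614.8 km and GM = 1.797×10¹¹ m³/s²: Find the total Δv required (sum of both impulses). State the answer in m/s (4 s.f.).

Δv_total ≈ 232.7 m/s

r₁ = 614.8 + 78.80 = 693.60 km = 6.9360×10⁵ m.
r₂ = 614.8 + 2314 = 2928.8 km = 2.9288×10⁶ m.
Transfer ellipse a_t = (r₁ + r₂)/2 = 1.811×10⁶ m.
At r₁: circular v_c1 = √(μ/r₁) = 509.0 m/s; transfer-periapsis v_p = √[μ(2/r₁ − 1/a_t)] = 647.3 m/s.
Δv₁ = v_p − v_c1 = 138.3 m/s.
At r₂: circular v_c2 = √(μ/r₂) = 247.7 m/s; transfer-apoapsis v_a = √[μ(2/r₂ − 1/a_t)] = 153.3 m/s.
Δv₂ = v_c2 − v_a = 94.42 m/s.
Total Δv = Δv₁ + Δv₂ = 232.7 m/s.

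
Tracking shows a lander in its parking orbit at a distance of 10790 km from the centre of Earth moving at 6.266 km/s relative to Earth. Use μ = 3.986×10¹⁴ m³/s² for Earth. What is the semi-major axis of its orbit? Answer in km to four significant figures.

a ≈ 11510 km

r = 1.079×10⁷ m.
Vis-viva rearranged: 1/a = 2/r − v²/μ = 1.854×10⁻⁷ − 9.850×10⁻⁸ = 8.686×10⁻⁸ m⁻¹.
a = 1.151×10⁷ m = 11513 km.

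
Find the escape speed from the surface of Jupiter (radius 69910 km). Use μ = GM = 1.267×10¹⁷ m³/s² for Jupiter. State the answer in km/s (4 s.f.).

r = R = 6.991×10⁷ m.
Escape speed v_esc = √(2μ/r) = √(2 × 1.267×10¹⁷ / 6.991×10⁷) = √(3.625×10⁹) = 60210 m/s.
= 60.21 km/s.

v_esc ≈ 60.21 km/s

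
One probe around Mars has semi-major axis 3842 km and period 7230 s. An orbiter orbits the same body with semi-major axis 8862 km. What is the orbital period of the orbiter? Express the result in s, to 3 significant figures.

Kepler's third law: T² ∝ a³, so T₂ = T₁ (a₂/a₁)^(3/2).
a₂/a₁ = 2.307, (a₂/a₁)^(3/2) = 3.503.
T₂ = 7230 × 3.503 = 25330 s.

T₂ ≈ 25300 s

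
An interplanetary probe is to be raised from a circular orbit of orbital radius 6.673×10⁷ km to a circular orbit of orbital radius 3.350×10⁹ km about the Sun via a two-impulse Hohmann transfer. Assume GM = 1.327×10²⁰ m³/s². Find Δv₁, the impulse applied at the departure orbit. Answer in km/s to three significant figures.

Δv ≈ 17.9 km/s

r₁ = 6.673×10⁷ km = 6.673×10¹⁰ m.
r₂ = 3.350×10⁹ km = 3.350×10¹² m.
Transfer ellipse a_t = (r₁ + r₂)/2 = 1.708×10¹² m.
At r₁: circular v_c1 = √(μ/r₁) = 44590 m/s; transfer-perihelion v_p = √[μ(2/r₁ − 1/a_t)] = 62450 m/s.
Δv₁ = v_p − v_c1 = 17850 m/s.
= 17.85 km/s.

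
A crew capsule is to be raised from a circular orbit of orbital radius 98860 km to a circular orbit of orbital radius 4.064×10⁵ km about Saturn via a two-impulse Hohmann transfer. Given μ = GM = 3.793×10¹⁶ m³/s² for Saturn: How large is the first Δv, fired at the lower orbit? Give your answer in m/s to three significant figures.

Δv ≈ 5260 m/s

r₁ = 98860 km = 9.886×10⁷ m.
r₂ = 4.064×10⁵ km = 4.064×10⁸ m.
Transfer ellipse a_t = (r₁ + r₂)/2 = 2.526×10⁸ m.
At r₁: circular v_c1 = √(μ/r₁) = 19590 m/s; transfer-perikrone v_p = √[μ(2/r₁ − 1/a_t)] = 24840 m/s.
Δv₁ = v_p − v_c1 = 5256 m/s.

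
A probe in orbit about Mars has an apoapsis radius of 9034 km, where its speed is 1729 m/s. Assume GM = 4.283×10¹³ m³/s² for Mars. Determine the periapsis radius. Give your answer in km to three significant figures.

periapsis radius ≈ 4160 km

r_a = 9.034×10⁶ m.
Specific energy ε = v²/2 − μ/r = -3.246×10⁶ J/kg, so a = −μ/(2ε) = 6.597×10⁶ m.
The apsides satisfy r_p + r_a = 2a, so the periapsis radius is 2a − r_a = 4.160×10⁶ m = 4159.7 km.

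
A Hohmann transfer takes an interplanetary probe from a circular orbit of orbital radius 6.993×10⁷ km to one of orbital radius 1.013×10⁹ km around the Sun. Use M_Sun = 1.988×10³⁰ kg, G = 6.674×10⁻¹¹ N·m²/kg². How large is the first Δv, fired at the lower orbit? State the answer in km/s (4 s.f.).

Δv ≈ 16.02 km/s

μ = GM = 6.674×10⁻¹¹ × 1.988×10³⁰ = 1.327×10²⁰ m³/s².
r₁ = 6.993×10⁷ km = 6.993×10¹⁰ m.
r₂ = 1.013×10⁹ km = 1.013×10¹² m.
Transfer ellipse a_t = (r₁ + r₂)/2 = 5.415×10¹¹ m.
At r₁: circular v_c1 = √(μ/r₁) = 43560 m/s; transfer-perihelion v_p = √[μ(2/r₁ − 1/a_t)] = 59580 m/s.
Δv₁ = v_p − v_c1 = 16020 m/s.
= 16.02 km/s.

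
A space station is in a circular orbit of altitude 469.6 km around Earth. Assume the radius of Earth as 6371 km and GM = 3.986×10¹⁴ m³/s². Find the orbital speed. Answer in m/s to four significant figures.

r = 6371 + 469.6 = 6840.6 km = 6.8406×10⁶ m.
For a circular orbit v = √(μ/r) = √(3.986×10¹⁴ / 6.841×10⁶) = √(5.827×10⁷) = 7633 m/s.

v ≈ 7633 m/s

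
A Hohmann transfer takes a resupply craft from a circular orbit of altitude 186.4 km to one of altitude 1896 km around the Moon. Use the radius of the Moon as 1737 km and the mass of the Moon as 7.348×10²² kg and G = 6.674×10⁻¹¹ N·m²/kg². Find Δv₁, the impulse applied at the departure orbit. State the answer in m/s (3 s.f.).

Δv ≈ 229 m/s

μ = GM = 6.674×10⁻¹¹ × 7.348×10²² = 4.904×10¹² m³/s².
r₁ = 1737 + 186.4 = 1923.4 km = 1.9234×10⁶ m.
r₂ = 1737 + 1896 = 3633.0 km = 3.6330×10⁶ m.
Transfer ellipse a_t = (r₁ + r₂)/2 = 2.778×10⁶ m.
At r₁: circular v_c1 = √(μ/r₁) = 1597 m/s; transfer-perilune v_p = √[μ(2/r₁ − 1/a_t)] = 1826 m/s.
Δv₁ = v_p − v_c1 = 229.2 m/s.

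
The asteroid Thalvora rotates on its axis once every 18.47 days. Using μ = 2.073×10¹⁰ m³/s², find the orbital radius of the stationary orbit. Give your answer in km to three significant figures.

r_sync ≈ 11000 km

T = 18.47 days = 1.596×10⁶ s.
A synchronous orbit has period T, so by Kepler's third law a = (μT²/4π²)^(1/3).
μT²/4π² = 2.073×10¹⁰ × (1.596×10⁶)² / 39.48 = 1.337×10²¹ m³.
a = 1.102×10⁷ m = 11017 km.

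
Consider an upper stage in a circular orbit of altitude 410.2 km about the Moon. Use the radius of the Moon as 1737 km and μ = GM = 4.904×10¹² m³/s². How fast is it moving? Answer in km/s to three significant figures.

v ≈ 1.51 km/s

r = 1737 + 410.2 = 2147.2 km = 2.1472×10⁶ m.
For a circular orbit v = √(μ/r) = √(4.904×10¹² / 2.147×10⁶) = √(2.284×10⁶) = 1511 m/s.
That is 1.511 km/s.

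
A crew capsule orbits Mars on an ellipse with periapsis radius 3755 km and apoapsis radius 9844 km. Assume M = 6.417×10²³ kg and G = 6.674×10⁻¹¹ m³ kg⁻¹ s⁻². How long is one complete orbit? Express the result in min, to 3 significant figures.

T ≈ 284 min

μ = GM = 6.674×10⁻¹¹ × 6.417×10²³ = 4.283×10¹³ m³/s².
Semi-major axis a = (r_p + r_a)/2 = (3755.0 + 9844.0)/2 = 6799.5 km = 6.800×10⁶ m.
By Kepler's third law T = 2π√(a³/μ) = 2π × 2.709×10³ = 1.702×10⁴ s.
= 283.7 min.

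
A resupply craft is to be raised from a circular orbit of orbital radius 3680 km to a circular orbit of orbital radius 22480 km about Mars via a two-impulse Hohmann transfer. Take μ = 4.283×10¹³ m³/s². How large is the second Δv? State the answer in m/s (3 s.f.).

Δv ≈ 648 m/s

r₁ = 3680 km = 3.680×10⁶ m.
r₂ = 22480 km = 2.248×10⁷ m.
Transfer ellipse a_t = (r₁ + r₂)/2 = 1.308×10⁷ m.
At r₁: circular v_c1 = √(μ/r₁) = 3412 m/s; transfer-periapsis v_p = √[μ(2/r₁ − 1/a_t)] = 4472 m/s.
At r₂: circular v_c2 = √(μ/r₂) = 1380 m/s; transfer-apoapsis v_a = √[μ(2/r₂ − 1/a_t)] = 732.1 m/s.
Δv₂ = v_c2 − v_a = 648.2 m/s.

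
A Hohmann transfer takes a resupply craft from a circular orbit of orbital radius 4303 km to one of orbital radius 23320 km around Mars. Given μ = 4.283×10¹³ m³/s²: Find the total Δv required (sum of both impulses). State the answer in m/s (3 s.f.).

Δv_total ≈ 1540 m/s

r₁ = 4303 km = 4.303×10⁶ m.
r₂ = 23320 km = 2.332×10⁷ m.
Transfer ellipse a_t = (r₁ + r₂)/2 = 1.381×10⁷ m.
At r₁: circular v_c1 = √(μ/r₁) = 3155 m/s; transfer-periapsis v_p = √[μ(2/r₁ − 1/a_t)] = 4100 m/s.
Δv₁ = v_p − v_c1 = 944.6 m/s.
At r₂: circular v_c2 = √(μ/r₂) = 1355 m/s; transfer-apoapsis v_a = √[μ(2/r₂ − 1/a_t)] = 756.4 m/s.
Δv₂ = v_c2 − v_a = 598.8 m/s.
Total Δv = Δv₁ + Δv₂ = 1543 m/s.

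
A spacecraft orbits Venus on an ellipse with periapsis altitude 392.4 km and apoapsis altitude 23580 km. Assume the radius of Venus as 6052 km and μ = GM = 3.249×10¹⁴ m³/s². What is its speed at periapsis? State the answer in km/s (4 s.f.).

v ≈ 9.101 km/s

r_p = 6052 + 392.4 = 6444.4 km = 6.4444×10⁶ m.
r_a = 6052 + 23580 = 29632 km = 2.9632×10⁷ m.
Semi-major axis a = (r_p + r_a)/2 = 18038 km = 1.804×10⁷ m.
Vis-viva: v² = μ(2/r − 1/a) = 3.249×10¹⁴ × (3.103×10⁻⁷ − 5.544×10⁻⁸) = 8.282×10⁷ m²/s².
v = 9101 m/s = 9.101 km/s.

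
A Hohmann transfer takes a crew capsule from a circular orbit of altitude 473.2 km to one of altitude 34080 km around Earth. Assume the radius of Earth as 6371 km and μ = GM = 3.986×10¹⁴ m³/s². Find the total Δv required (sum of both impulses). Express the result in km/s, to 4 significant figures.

Δv_total ≈ 3.800 km/s

r₁ = 6371 + 473.2 = 6844.2 km = 6.8442×10⁶ m.
r₂ = 6371 + 34080 = 40451 km = 4.0451×10⁷ m.
Transfer ellipse a_t = (r₁ + r₂)/2 = 2.365×10⁷ m.
At r₁: circular v_c1 = √(μ/r₁) = 7631 m/s; transfer-perigee v_p = √[μ(2/r₁ − 1/a_t)] = 9981 m/s.
Δv₁ = v_p − v_c1 = 2350 m/s.
At r₂: circular v_c2 = √(μ/r₂) = 3139 m/s; transfer-apogee v_a = √[μ(2/r₂ − 1/a_t)] = 1689 m/s.
Δv₂ = v_c2 − v_a = 1450 m/s.
Total Δv = Δv₁ + Δv₂ = 3800 m/s = 3.800 km/s.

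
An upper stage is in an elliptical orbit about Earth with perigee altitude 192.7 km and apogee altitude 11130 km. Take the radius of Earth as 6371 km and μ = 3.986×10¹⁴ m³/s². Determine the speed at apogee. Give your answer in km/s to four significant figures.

v ≈ 3.525 km/s

r_p = 6371 + 192.7 = 6563.7 km = 6.5637×10⁶ m.
r_a = 6371 + 11130 = 17501 km = 1.7501×10⁷ m.
Semi-major axis a = (r_p + r_a)/2 = 12032 km = 1.203×10⁷ m.
Vis-viva: v² = μ(2/r − 1/a) = 3.986×10¹⁴ × (1.143×10⁻⁷ − 8.311×10⁻⁸) = 1.242×10⁷ m²/s².
v = 3525 m/s = 3.525 km/s.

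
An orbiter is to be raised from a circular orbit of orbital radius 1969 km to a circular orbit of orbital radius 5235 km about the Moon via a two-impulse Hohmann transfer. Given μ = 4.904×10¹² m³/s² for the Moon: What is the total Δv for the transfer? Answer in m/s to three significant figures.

Δv_total ≈ 577 m/s

r₁ = 1969 km = 1.969×10⁶ m.
r₂ = 5235 km = 5.235×10⁶ m.
Transfer ellipse a_t = (r₁ + r₂)/2 = 3.602×10⁶ m.
At r₁: circular v_c1 = √(μ/r₁) = 1578 m/s; transfer-perilune v_p = √[μ(2/r₁ − 1/a_t)] = 1903 m/s.
Δv₁ = v_p − v_c1 = 324.4 m/s.
At r₂: circular v_c2 = √(μ/r₂) = 967.9 m/s; transfer-apolune v_a = √[μ(2/r₂ − 1/a_t)] = 715.6 m/s.
Δv₂ = v_c2 − v_a = 252.3 m/s.
Total Δv = Δv₁ + Δv₂ = 576.7 m/s.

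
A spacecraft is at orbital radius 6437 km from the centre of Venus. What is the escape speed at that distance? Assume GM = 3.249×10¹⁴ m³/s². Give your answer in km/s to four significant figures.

v_esc ≈ 10.05 km/s

r = 6437 km = 6.437×10⁶ m.
Escape speed v_esc = √(2μ/r) = √(2 × 3.249×10¹⁴ / 6.437×10⁶) = √(1.009×10⁸) = 10050 m/s.
= 10.05 km/s.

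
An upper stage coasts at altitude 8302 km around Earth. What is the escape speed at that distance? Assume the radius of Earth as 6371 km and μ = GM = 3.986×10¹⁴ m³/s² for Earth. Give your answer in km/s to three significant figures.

r = 6371 + 8302 = 14673 km = 1.4673×10⁷ m.
Escape speed v_esc = √(2μ/r) = √(2 × 3.986×10¹⁴ / 1.467×10⁷) = √(5.433×10⁷) = 7371 m/s.
= 7.371 km/s.

v_esc ≈ 7.37 km/s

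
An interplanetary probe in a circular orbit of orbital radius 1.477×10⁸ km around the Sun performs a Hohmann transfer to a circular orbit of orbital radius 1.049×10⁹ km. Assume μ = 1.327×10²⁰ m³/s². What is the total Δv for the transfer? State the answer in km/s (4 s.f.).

r₁ = 1.477×10⁸ km = 1.477×10¹¹ m.
r₂ = 1.049×10⁹ km = 1.049×10¹² m.
Transfer ellipse a_t = (r₁ + r₂)/2 = 5.984×10¹¹ m.
At r₁: circular v_c1 = √(μ/r₁) = 29970 m/s; transfer-perihelion v_p = √[μ(2/r₁ − 1/a_t)] = 39690 m/s.
Δv₁ = v_p − v_c1 = 9714 m/s.
At r₂: circular v_c2 = √(μ/r₂) = 11250 m/s; transfer-aphelion v_a = √[μ(2/r₂ − 1/a_t)] = 5588 m/s.
Δv₂ = v_c2 − v_a = 5659 m/s.
Total Δv = Δv₁ + Δv₂ = 15370 m/s = 15.37 km/s.

Δv_total ≈ 15.37 km/s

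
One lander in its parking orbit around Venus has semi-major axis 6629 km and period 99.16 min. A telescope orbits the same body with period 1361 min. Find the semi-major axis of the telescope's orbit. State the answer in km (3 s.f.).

Kepler's third law: a³ ∝ T², so a₂ = a₁ (T₂/T₁)^(2/3).
T₂/T₁ = 13.73, (T₂/T₁)^(2/3) = 5.733.
a₂ = 6629 × 5.733 = 38000 km.

a₂ ≈ 38000 km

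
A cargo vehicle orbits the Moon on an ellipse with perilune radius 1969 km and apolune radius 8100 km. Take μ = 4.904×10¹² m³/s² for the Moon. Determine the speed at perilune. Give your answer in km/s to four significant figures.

v ≈ 2.002 km/s

Semi-major axis a = (r_p + r_a)/2 = 5034.5 km = 5.034×10⁶ m.
Vis-viva: v² = μ(2/r − 1/a) = 4.904×10¹² × (1.016×10⁻⁶ − 1.986×10⁻⁷) = 4.007×10⁶ m²/s².
v = 2002 m/s = 2.002 km/s.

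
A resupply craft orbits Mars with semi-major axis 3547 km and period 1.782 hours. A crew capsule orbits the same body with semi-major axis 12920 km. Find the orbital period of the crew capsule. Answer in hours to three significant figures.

T₂ ≈ 12.4 hours

Kepler's third law: T² ∝ a³, so T₂ = T₁ (a₂/a₁)^(3/2).
a₂/a₁ = 3.643, (a₂/a₁)^(3/2) = 6.952.
T₂ = 1.782 × 6.952 = 12.39 hours.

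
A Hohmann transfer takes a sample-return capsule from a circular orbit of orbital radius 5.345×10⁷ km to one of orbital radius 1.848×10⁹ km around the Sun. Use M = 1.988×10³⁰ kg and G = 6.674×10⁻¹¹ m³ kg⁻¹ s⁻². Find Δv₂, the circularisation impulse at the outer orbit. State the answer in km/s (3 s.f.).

Δv ≈ 6.46 km/s

μ = GM = 6.674×10⁻¹¹ × 1.988×10³⁰ = 1.327×10²⁰ m³/s².
r₁ = 5.345×10⁷ km = 5.345×10¹⁰ m.
r₂ = 1.848×10⁹ km = 1.848×10¹² m.
Transfer ellipse a_t = (r₁ + r₂)/2 = 9.507×10¹¹ m.
At r₁: circular v_c1 = √(μ/r₁) = 49820 m/s; transfer-perihelion v_p = √[μ(2/r₁ − 1/a_t)] = 69460 m/s.
At r₂: circular v_c2 = √(μ/r₂) = 8473 m/s; transfer-aphelion v_a = √[μ(2/r₂ − 1/a_t)] = 2009 m/s.
Δv₂ = v_c2 − v_a = 6464 m/s.
= 6.464 km/s.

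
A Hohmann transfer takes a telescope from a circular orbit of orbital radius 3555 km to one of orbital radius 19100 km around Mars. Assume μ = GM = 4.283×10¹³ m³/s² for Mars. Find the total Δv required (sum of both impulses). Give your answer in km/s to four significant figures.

Δv_total ≈ 1.695 km/s

r₁ = 3555 km = 3.555×10⁶ m.
r₂ = 19100 km = 1.910×10⁷ m.
Transfer ellipse a_t = (r₁ + r₂)/2 = 1.133×10⁷ m.
At r₁: circular v_c1 = √(μ/r₁) = 3471 m/s; transfer-periapsis v_p = √[μ(2/r₁ − 1/a_t)] = 4507 m/s.
Δv₁ = v_p − v_c1 = 1036 m/s.
At r₂: circular v_c2 = √(μ/r₂) = 1497 m/s; transfer-apoapsis v_a = √[μ(2/r₂ − 1/a_t)] = 838.9 m/s.
Δv₂ = v_c2 − v_a = 658.6 m/s.
Total Δv = Δv₁ + Δv₂ = 1695 m/s = 1.695 km/s.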